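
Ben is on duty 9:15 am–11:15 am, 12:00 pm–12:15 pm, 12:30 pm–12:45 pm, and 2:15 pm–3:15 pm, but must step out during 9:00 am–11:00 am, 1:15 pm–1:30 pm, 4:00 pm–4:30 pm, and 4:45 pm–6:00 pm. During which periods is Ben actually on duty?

11:00 am–11:15 am, 12:00 pm–12:15 pm, 12:30 pm–12:45 pm, 2:15 pm–3:15 pm

9:15 am–11:15 am with B removed leaves 11:00 am–11:15 am.
12:00 pm–12:15 pm is untouched.
12:30 pm–12:45 pm is untouched.
2:15 pm–3:15 pm is untouched.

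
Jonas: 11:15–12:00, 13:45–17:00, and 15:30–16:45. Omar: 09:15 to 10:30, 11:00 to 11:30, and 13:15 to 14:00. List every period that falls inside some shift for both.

A, merged: 11:15–12:00, 13:45–17:00.
11:15–12:00 meets the second set on 11:15–11:30.
13:45–17:00 meets the second set on 13:45–14:00.

11:15–11:30, 13:45–14:00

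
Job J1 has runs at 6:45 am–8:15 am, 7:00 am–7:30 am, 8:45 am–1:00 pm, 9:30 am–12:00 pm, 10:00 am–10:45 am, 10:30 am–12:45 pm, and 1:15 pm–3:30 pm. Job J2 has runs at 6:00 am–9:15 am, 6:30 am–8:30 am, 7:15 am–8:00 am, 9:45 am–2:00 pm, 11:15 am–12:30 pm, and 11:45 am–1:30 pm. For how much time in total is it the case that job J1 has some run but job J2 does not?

2 h

A, merged: 6:45 am-8:15 am, 8:45 am-1:00 pm, 1:15 pm-3:30 pm.
B, merged: 6:00 am-9:15 am, 9:45 am-2:00 pm.
A \ B = 9:15 am-9:45 am, 2:00 pm-3:30 pm.
Total: 30 min + 1 h 30 min = 2 h.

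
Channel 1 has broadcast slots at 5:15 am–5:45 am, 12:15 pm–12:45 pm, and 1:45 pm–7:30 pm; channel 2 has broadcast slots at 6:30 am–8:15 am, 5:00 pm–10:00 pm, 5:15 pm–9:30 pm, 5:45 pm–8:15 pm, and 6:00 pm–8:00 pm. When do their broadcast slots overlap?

B, merged: 6:30 am-8:15 am, 5:00 pm-10:00 pm.
5:15 am-5:45 am falls entirely outside B.
12:15 pm-12:45 pm falls entirely outside B.
1:45 pm-7:30 pm overlaps B on 5:00 pm-7:30 pm.

5:00 pm-7:30 pm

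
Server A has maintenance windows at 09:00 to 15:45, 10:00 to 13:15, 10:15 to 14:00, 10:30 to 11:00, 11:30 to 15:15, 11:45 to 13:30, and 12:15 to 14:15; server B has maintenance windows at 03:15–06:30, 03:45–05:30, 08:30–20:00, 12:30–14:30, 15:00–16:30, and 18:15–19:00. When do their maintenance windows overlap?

First set merges to 09:00-15:45.
Second set merges to 03:15-06:30, 08:30-20:00.
09:00-15:45 meets the second set on 09:00-15:45.

09:00-15:45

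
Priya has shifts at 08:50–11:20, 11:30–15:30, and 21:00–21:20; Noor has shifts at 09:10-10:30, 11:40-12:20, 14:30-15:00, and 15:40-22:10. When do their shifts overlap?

08:50–11:20 overlaps B on 09:10–10:30.
11:30–15:30 overlaps B on 11:40–12:20, 14:30–15:00.
21:00–21:20 overlaps B on 21:00–21:20.

09:10–10:30, 11:40–12:20, 14:30–15:00, 21:00–21:20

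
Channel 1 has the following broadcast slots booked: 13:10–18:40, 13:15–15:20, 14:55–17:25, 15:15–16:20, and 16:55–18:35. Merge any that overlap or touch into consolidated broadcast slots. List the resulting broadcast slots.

13:15-15:20 overlaps/touches 13:10-18:40 → extend to 13:10-18:40.
14:55-17:25 overlaps/touches 13:10-18:40 → extend to 13:10-18:40.
15:15-16:20 overlaps/touches 13:10-18:40 → extend to 13:10-18:40.
16:55-18:35 overlaps/touches 13:10-18:40 → extend to 13:10-18:40.

13:10-18:40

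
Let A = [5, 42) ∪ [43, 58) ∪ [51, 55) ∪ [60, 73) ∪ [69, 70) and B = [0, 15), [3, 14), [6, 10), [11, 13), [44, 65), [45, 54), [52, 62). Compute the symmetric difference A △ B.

[0, 5) ∪ [15, 42) ∪ [43, 44) ∪ [58, 60) ∪ [65, 73)

A, merged: [5, 42), [43, 58), [60, 73).
B, merged: [0, 15), [44, 65).
Only in the first: [15, 42), [43, 44), [65, 73).
Only in the second: [0, 5), [58, 60).
Together these are the periods covered by exactly one.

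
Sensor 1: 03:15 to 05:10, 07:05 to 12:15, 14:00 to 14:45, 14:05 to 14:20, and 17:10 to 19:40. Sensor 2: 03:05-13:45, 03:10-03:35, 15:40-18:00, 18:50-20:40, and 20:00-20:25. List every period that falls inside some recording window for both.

First set merges to 03:15–05:10, 07:05–12:15, 14:00–14:45, 17:10–19:40.
Second set merges to 03:05–13:45, 15:40–18:00, 18:50–20:40.
03:15–05:10 ∩ B → 03:15–05:10.
07:05–12:15 ∩ B → 07:05–12:15.
14:00–14:45 meets no B interval.
17:10–19:40 ∩ B → 17:10–18:00, 18:50–19:40.

03:15–05:10, 07:05–12:15, 17:10–18:00, 18:50–19:40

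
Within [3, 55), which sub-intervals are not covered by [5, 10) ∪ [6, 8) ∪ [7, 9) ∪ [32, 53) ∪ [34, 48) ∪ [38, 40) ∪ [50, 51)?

[3, 5) ∪ [10, 32) ∪ [53, 55)

After merging, the occupied span is [5, 10), [32, 53).
Uncovered inside [3, 55): [3, 5), [10, 32), [53, 55).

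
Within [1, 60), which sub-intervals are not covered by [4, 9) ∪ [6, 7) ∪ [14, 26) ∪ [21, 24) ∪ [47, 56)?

[1, 4) ∪ [9, 14) ∪ [26, 47) ∪ [56, 60)

After merging, the occupied span is [4, 9), [14, 26), [47, 56).
Uncovered inside [1, 60): [1, 4), [9, 14), [26, 47), [56, 60).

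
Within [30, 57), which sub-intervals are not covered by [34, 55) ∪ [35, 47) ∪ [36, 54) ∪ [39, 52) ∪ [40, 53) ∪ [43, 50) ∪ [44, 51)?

[30, 34) ∪ [55, 57)

After merging, the occupied span is [34, 55).
Uncovered inside [30, 57): [30, 34), [55, 57).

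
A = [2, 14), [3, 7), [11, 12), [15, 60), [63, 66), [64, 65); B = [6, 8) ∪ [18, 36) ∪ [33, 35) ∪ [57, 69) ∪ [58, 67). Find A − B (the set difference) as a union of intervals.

First set merges to [2, 14), [15, 60), [63, 66).
Second set merges to [6, 8), [18, 36), [57, 69).
[2, 14) \ B = [2, 6), [8, 14).
[15, 60) \ B = [15, 18), [36, 57).
[63, 66): entirely removed.

[2, 6) ∪ [8, 14) ∪ [15, 18) ∪ [36, 57)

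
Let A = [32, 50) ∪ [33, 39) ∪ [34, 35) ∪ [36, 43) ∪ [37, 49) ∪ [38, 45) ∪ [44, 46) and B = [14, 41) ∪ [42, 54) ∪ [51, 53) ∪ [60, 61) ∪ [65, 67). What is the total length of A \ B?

First set merges to [32, 50).
Second set merges to [14, 41), [42, 54), [60, 61), [65, 67).
A \ B = [41, 42).
Total: 1.

1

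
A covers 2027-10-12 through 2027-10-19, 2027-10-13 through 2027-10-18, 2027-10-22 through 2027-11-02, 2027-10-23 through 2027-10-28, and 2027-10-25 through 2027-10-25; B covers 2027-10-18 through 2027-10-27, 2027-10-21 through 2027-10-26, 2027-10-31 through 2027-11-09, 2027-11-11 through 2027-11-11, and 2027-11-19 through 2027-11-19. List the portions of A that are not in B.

First set merges to 2027-10-12 through 2027-10-19, 2027-10-22 through 2027-11-02.
Second set merges to 2027-10-18 through 2027-10-27, 2027-10-31 through 2027-11-09, 2027-11-11 through 2027-11-11, 2027-11-19 through 2027-11-19.
2027-10-12 through 2027-10-19 with B removed leaves 2027-10-12 through 2027-10-17.
2027-10-22 through 2027-11-02 with B removed leaves 2027-10-28 through 2027-10-30.

2027-10-12 through 2027-10-17, 2027-10-28 through 2027-10-30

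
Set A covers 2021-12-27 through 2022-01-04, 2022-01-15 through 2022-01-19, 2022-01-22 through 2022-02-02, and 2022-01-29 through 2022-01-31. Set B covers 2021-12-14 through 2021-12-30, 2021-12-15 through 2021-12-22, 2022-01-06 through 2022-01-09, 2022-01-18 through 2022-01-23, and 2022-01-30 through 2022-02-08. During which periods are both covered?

First set merges to 2021-12-27 through 2022-01-04, 2022-01-15 through 2022-01-19, 2022-01-22 through 2022-02-02.
Second set merges to 2021-12-14 through 2021-12-30, 2022-01-06 through 2022-01-09, 2022-01-18 through 2022-01-23, 2022-01-30 through 2022-02-08.
2021-12-27 through 2022-01-04 meets the second set on 2021-12-27 through 2021-12-30.
2022-01-15 through 2022-01-19 meets the second set on 2022-01-18 through 2022-01-19.
2022-01-22 through 2022-02-02 meets the second set on 2022-01-22 through 2022-01-23, 2022-01-30 through 2022-02-02.

2021-12-27 through 2021-12-30, 2022-01-18 through 2022-01-19, 2022-01-22 through 2022-01-23, 2022-01-30 through 2022-02-02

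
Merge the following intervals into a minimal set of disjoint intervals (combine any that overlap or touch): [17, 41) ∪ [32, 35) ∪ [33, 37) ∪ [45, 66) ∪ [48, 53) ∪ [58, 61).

[17, 41) ∪ [45, 66)

[32, 35) overlaps/touches [17, 41) → extend to [17, 41).
[33, 37) overlaps/touches [17, 41) → extend to [17, 41).
[45, 66) is disjoint → start new block.
[48, 53) overlaps/touches [45, 66) → extend to [45, 66).
[58, 61) overlaps/touches [45, 66) → extend to [45, 66).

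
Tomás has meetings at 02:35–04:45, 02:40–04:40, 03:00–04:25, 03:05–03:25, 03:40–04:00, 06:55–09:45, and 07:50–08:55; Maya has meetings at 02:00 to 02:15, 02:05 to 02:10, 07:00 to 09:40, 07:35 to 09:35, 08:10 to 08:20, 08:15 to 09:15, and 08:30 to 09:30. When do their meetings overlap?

A, merged: 02:35-04:45, 06:55-09:45.
B, merged: 02:00-02:15, 07:00-09:40.
02:35-04:45 falls entirely outside B.
06:55-09:45 overlaps B on 07:00-09:40.

07:00-09:40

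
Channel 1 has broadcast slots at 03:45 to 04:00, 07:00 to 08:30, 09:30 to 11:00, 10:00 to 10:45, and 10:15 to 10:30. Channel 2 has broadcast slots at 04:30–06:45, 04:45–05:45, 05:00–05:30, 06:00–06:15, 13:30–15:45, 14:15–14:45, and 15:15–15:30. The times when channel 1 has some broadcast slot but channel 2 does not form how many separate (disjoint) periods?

3

Merge the first list: 03:45–04:00, 07:00–08:30, 09:30–11:00.
Merge the second list: 04:30–06:45, 13:30–15:45.
A \ B = 03:45–04:00, 07:00–08:30, 09:30–11:00.
That is 3 disjoint pieces.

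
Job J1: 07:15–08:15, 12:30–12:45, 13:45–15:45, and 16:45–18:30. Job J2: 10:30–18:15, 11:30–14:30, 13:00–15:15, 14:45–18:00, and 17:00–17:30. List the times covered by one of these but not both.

07:15–08:15, 10:30–12:30, 12:45–13:45, 15:45–16:45, 18:15–18:30

B, merged: 10:30–18:15.
A \ B = 07:15–08:15, 18:15–18:30.
B \ A = 10:30–12:30, 12:45–13:45, 15:45–16:45.
Union of the two gives the symmetric difference.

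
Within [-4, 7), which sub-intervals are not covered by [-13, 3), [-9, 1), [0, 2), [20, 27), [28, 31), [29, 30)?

[3, 7)

After merging, the occupied span is [-13, 3), [20, 27), [28, 31).
Uncovered inside [-4, 7): [3, 7).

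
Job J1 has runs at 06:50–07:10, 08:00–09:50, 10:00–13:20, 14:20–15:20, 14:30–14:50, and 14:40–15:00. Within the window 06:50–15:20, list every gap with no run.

07:10–08:00, 09:50–10:00, 13:20–14:20

The merged coverage is 06:50–07:10, 08:00–09:50, 10:00–13:20, 14:20–15:20.
Complement within 06:50–15:20: 07:10–08:00, 09:50–10:00, 13:20–14:20.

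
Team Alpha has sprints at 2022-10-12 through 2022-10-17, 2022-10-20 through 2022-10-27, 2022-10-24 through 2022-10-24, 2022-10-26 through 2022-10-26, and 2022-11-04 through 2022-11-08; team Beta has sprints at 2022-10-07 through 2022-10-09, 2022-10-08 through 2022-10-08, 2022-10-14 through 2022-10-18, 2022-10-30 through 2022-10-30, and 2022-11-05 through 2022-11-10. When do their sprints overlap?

2022-10-14 through 2022-10-17, 2022-11-05 through 2022-11-08

A, merged: 2022-10-12 through 2022-10-17, 2022-10-20 through 2022-10-27, 2022-11-04 through 2022-11-08.
B, merged: 2022-10-07 through 2022-10-09, 2022-10-14 through 2022-10-18, 2022-10-30 through 2022-10-30, 2022-11-05 through 2022-11-10.
2022-10-12 through 2022-10-17 overlaps B on 2022-10-14 through 2022-10-17.
2022-10-20 through 2022-10-27 falls entirely outside B.
2022-11-04 through 2022-11-08 overlaps B on 2022-11-05 through 2022-11-08.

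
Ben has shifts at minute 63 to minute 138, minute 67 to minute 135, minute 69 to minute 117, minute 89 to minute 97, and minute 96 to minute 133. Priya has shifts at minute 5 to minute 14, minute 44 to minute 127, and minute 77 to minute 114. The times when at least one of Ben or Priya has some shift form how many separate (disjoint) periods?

2

First set merges to minute 63 to minute 138.
Second set merges to minute 5 to minute 14, minute 44 to minute 127.
A ∪ B = minute 5 to minute 14, minute 44 to minute 138.
That is 2 disjoint pieces.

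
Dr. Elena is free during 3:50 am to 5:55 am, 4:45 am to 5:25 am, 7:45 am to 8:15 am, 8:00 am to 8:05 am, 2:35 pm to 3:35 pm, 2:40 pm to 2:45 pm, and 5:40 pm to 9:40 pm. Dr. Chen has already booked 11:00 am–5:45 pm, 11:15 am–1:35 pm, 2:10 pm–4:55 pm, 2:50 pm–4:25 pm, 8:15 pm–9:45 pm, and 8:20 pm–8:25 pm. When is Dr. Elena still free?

Merge the first list: 3:50 am–5:55 am, 7:45 am–8:15 am, 2:35 pm–3:35 pm, 5:40 pm–9:40 pm.
Merge the second list: 11:00 am–5:45 pm, 8:15 pm–9:45 pm.
3:50 am–5:55 am: no B overlap → unchanged.
7:45 am–8:15 am: no B overlap → unchanged.
2:35 pm–3:35 pm: fully covered by B → removed.
5:40 pm–9:40 pm minus B → 5:45 pm–8:15 pm.

3:50 am–5:55 am, 7:45 am–8:15 am, 5:45 pm–8:15 pm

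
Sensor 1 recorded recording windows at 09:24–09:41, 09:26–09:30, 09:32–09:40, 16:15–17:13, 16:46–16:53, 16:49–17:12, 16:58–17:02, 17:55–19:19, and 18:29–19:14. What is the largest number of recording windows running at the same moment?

At 16:49, 3 of the intervals are simultaneously active.
No point has more.

3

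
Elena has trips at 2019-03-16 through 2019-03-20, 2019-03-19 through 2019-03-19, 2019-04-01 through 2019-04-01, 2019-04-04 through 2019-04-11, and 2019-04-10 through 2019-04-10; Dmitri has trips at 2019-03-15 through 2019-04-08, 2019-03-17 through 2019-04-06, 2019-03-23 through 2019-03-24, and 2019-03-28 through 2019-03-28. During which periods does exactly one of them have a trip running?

2019-03-15 through 2019-03-15, 2019-03-21 through 2019-03-31, 2019-04-02 through 2019-04-03, 2019-04-09 through 2019-04-11

Merge the first list: 2019-03-16 through 2019-03-20, 2019-04-01 through 2019-04-01, 2019-04-04 through 2019-04-11.
Merge the second list: 2019-03-15 through 2019-04-08.
A but not B: 2019-04-09 through 2019-04-11.
B but not A: 2019-03-15 through 2019-03-15, 2019-03-21 through 2019-03-31, 2019-04-02 through 2019-04-03.
Combining gives A △ B.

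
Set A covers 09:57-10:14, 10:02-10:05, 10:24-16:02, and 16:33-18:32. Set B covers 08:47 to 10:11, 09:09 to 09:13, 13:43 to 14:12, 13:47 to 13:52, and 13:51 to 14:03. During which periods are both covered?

09:57–10:11, 13:43–14:12

Merge the first list: 09:57–10:14, 10:24–16:02, 16:33–18:32.
Merge the second list: 08:47–10:11, 13:43–14:12.
09:57–10:14 ∩ B → 09:57–10:11.
10:24–16:02 ∩ B → 13:43–14:12.
16:33–18:32 meets no B interval.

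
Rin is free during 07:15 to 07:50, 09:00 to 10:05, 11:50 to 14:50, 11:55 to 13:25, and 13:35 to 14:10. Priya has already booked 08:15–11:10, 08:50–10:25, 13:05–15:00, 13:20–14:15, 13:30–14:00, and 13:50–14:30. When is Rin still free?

07:15–07:50, 11:50–13:05

A, merged: 07:15–07:50, 09:00–10:05, 11:50–14:50.
B, merged: 08:15–11:10, 13:05–15:00.
07:15–07:50: no B overlap → unchanged.
09:00–10:05: fully covered by B → removed.
11:50–14:50 minus B → 11:50–13:05.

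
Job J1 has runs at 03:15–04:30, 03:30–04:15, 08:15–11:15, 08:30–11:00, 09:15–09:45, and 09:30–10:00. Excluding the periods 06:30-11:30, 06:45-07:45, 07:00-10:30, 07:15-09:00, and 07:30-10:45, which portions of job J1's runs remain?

Merge the first list: 03:15–04:30, 08:15–11:15.
Merge the second list: 06:30–11:30.
03:15–04:30: nothing removed.
08:15–11:15: entirely removed.

03:15–04:30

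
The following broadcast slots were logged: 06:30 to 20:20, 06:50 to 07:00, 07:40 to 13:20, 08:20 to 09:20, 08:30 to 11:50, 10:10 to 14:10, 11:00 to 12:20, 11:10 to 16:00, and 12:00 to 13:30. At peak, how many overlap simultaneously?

Sweep endpoints in order; track running count of active intervals.
Peak of 6 reached at 11:10.

6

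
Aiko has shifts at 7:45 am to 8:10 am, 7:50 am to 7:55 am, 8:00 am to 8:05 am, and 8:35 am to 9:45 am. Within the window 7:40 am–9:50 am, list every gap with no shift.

After merging, the occupied span is 7:45 am–8:10 am, 8:35 am–9:45 am.
Complement within 7:40 am–9:50 am: 7:40 am–7:45 am, 8:10 am–8:35 am, 9:45 am–9:50 am.

7:40 am–7:45 am, 8:10 am–8:35 am, 9:45 am–9:50 am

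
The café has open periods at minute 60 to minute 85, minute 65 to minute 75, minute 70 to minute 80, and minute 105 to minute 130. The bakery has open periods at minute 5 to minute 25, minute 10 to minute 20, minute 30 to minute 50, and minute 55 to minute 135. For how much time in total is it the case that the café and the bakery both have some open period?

50 minutes

A, merged: minute 60 to minute 85, minute 105 to minute 130.
B, merged: minute 5 to minute 25, minute 30 to minute 50, minute 55 to minute 135.
A ∩ B = minute 60 to minute 85, minute 105 to minute 130.
Total: 25 minutes + 25 minutes = 50 minutes.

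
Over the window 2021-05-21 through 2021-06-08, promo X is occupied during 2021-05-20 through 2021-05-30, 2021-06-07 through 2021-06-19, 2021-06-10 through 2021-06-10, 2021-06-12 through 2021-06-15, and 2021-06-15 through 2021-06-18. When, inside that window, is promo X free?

2021-05-31 through 2021-06-06

After merging, the occupied span is 2021-05-20 through 2021-05-30, 2021-06-07 through 2021-06-19.
Uncovered inside 2021-05-21 through 2021-06-08: 2021-05-31 through 2021-06-06.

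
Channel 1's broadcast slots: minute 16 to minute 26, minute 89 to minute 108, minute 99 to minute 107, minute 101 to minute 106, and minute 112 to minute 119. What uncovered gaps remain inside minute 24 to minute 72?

After merging, the occupied span is minute 16 to minute 26, minute 89 to minute 108, minute 112 to minute 119.
Uncovered inside minute 24 to minute 72: minute 26 to minute 72.

minute 26 to minute 72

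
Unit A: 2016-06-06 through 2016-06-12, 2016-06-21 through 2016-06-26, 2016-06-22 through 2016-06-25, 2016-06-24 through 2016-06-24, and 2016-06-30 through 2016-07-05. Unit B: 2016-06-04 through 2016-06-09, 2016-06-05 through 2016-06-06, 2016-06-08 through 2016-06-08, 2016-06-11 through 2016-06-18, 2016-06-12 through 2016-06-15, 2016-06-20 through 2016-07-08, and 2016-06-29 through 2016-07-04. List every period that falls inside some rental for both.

A, merged: 2016-06-06 through 2016-06-12, 2016-06-21 through 2016-06-26, 2016-06-30 through 2016-07-05.
B, merged: 2016-06-04 through 2016-06-09, 2016-06-11 through 2016-06-18, 2016-06-20 through 2016-07-08.
2016-06-06 through 2016-06-12 meets the second set on 2016-06-06 through 2016-06-09, 2016-06-11 through 2016-06-12.
2016-06-21 through 2016-06-26 meets the second set on 2016-06-21 through 2016-06-26.
2016-06-30 through 2016-07-05 meets the second set on 2016-06-30 through 2016-07-05.

2016-06-06 through 2016-06-09, 2016-06-11 through 2016-06-12, 2016-06-21 through 2016-06-26, 2016-06-30 through 2016-07-05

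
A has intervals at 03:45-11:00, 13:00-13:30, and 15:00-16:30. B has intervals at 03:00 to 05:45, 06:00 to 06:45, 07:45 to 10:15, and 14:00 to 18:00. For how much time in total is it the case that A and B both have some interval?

A ∩ B = 03:45–05:45, 06:00–06:45, 07:45–10:15, 15:00–16:30.
Total: 2 h + 45 min + 2 h 30 min + 1 h 30 min = 6 h 45 min.

6 h 45 min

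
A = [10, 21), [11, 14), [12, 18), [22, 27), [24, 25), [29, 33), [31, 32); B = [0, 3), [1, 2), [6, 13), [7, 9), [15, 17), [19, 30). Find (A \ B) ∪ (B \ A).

First set merges to [10, 21), [22, 27), [29, 33).
Second set merges to [0, 3), [6, 13), [15, 17), [19, 30).
Only in the first: [13, 15), [17, 19), [30, 33).
Only in the second: [0, 3), [6, 10), [21, 22), [27, 29).
Together these are the periods covered by exactly one.

[0, 3) ∪ [6, 10) ∪ [13, 15) ∪ [17, 19) ∪ [21, 22) ∪ [27, 29) ∪ [30, 33)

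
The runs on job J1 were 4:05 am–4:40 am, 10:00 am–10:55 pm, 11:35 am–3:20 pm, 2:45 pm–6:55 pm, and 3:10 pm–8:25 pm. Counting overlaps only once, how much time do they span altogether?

13 h 30 min

Merged: 4:05 am–4:40 am, 10:00 am–10:55 pm.
Lengths: 35 min + 12 h 55 min = 13 h 30 min.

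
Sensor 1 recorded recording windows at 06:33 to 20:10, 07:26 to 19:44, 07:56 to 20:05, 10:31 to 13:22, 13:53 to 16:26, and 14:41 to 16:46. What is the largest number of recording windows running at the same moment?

Walk the sorted start/end points keeping a running depth.
The depth first hits 5 at 14:41.

5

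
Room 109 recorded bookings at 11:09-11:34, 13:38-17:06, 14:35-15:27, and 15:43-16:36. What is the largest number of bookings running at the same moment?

At 14:35, 2 of the intervals are simultaneously active.
No point has more.

2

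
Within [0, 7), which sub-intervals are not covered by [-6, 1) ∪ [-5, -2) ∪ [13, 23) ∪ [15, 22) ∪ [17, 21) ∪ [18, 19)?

Covered (merged): [-6, 1), [13, 23).
Complement within [0, 7): [1, 7).

[1, 7)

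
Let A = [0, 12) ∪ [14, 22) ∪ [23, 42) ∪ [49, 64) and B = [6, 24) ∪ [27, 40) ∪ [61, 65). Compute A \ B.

[0, 6) ∪ [24, 27) ∪ [40, 42) ∪ [49, 61)

[0, 12) minus B → [0, 6).
[14, 22): fully covered by B → removed.
[23, 42) minus B → [24, 27), [40, 42).
[49, 64) minus B → [49, 61).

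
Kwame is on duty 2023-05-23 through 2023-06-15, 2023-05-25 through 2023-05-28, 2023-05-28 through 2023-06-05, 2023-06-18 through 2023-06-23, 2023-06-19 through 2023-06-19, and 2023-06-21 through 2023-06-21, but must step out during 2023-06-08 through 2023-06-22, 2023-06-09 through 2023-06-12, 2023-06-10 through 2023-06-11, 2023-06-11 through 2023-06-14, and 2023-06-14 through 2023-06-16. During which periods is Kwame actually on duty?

2023-05-23 through 2023-06-07, 2023-06-23 through 2023-06-23

Merge the first list: 2023-05-23 through 2023-06-15, 2023-06-18 through 2023-06-23.
Merge the second list: 2023-06-08 through 2023-06-22.
2023-05-23 through 2023-06-15 \ B = 2023-05-23 through 2023-06-07.
2023-06-18 through 2023-06-23 \ B = 2023-06-23 through 2023-06-23.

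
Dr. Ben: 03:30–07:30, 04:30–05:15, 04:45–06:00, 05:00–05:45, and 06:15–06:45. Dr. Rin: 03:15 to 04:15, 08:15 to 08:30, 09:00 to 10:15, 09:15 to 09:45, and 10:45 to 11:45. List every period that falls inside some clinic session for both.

Merge the first list: 03:30–07:30.
Merge the second list: 03:15–04:15, 08:15–08:30, 09:00–10:15, 10:45–11:45.
03:30–07:30 meets the second set on 03:30–04:15.

03:30–04:15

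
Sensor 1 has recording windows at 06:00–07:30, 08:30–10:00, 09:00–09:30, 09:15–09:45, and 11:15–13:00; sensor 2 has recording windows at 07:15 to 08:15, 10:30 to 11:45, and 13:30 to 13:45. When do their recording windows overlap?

First set merges to 06:00-07:30, 08:30-10:00, 11:15-13:00.
06:00-07:30 ∩ B → 07:15-07:30.
08:30-10:00 meets no B interval.
11:15-13:00 ∩ B → 11:15-11:45.

07:15-07:30, 11:15-11:45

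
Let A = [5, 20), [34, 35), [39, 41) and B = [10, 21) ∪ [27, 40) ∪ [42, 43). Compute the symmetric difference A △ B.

A but not B: [5, 10), [40, 41).
B but not A: [20, 21), [27, 34), [35, 39), [42, 43).
Combining gives A △ B.

[5, 10) ∪ [20, 21) ∪ [27, 34) ∪ [35, 39) ∪ [40, 41) ∪ [42, 43)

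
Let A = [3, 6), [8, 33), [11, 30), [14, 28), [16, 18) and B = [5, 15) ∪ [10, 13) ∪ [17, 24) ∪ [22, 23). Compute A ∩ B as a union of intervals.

A, merged: [3, 6), [8, 33).
B, merged: [5, 15), [17, 24).
[3, 6) overlaps B on [5, 6).
[8, 33) overlaps B on [8, 15), [17, 24).

[5, 6) ∪ [8, 15) ∪ [17, 24)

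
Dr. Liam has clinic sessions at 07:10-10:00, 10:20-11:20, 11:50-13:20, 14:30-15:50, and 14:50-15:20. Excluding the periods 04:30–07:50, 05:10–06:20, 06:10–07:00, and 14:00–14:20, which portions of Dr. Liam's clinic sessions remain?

07:50–10:00, 10:20–11:20, 11:50–13:20, 14:30–15:50

A, merged: 07:10–10:00, 10:20–11:20, 11:50–13:20, 14:30–15:50.
B, merged: 04:30–07:50, 14:00–14:20.
07:10–10:00 \ B = 07:50–10:00.
10:20–11:20: nothing removed.
11:50–13:20: nothing removed.
14:30–15:50: nothing removed.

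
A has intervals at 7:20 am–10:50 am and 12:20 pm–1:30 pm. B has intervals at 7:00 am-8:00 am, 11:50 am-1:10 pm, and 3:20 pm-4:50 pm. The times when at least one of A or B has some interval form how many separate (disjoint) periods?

3

A ∪ B = 7:00 am–10:50 am, 11:50 am–1:30 pm, 3:20 pm–4:50 pm.
That is 3 disjoint pieces.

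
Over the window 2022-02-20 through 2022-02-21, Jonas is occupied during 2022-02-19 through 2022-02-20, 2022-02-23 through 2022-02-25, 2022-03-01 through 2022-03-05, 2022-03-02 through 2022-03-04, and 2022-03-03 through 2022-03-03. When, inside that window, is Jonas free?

2022-02-21 through 2022-02-21

After merging, the occupied span is 2022-02-19 through 2022-02-20, 2022-02-23 through 2022-02-25, 2022-03-01 through 2022-03-05.
Gaps within 2022-02-20 through 2022-02-21: 2022-02-21 through 2022-02-21.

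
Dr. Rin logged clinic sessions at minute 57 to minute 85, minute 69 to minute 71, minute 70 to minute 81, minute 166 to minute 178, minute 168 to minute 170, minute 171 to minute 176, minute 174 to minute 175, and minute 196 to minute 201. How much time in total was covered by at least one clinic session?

45 minutes

Merged: minute 57 to minute 85, minute 166 to minute 178, minute 196 to minute 201.
Lengths: 28 minutes + 12 minutes + 5 minutes = 45 minutes.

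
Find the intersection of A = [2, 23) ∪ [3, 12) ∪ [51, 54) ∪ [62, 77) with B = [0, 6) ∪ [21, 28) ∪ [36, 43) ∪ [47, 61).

Merge the first list: [2, 23), [51, 54), [62, 77).
[2, 23) ∩ B → [2, 6), [21, 23).
[51, 54) ∩ B → [51, 54).
[62, 77) meets no B interval.

[2, 6) ∪ [21, 23) ∪ [51, 54)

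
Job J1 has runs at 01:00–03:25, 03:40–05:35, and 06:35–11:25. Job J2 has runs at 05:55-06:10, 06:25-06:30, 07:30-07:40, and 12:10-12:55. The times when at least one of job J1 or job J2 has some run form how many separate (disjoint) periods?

6

A ∪ B = 01:00–03:25, 03:40–05:35, 05:55–06:10, 06:25–06:30, 06:35–11:25, 12:10–12:55.
That is 6 disjoint pieces.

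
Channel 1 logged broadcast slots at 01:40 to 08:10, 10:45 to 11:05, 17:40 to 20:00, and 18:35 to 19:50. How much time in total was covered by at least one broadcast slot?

9 h 10 min

Merged: 01:40–08:10, 10:45–11:05, 17:40–20:00.
Lengths: 6 h 30 min + 20 min + 2 h 20 min = 9 h 10 min.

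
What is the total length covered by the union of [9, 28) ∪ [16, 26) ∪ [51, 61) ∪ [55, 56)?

29

Merged: [9, 28), [51, 61).
Lengths: 19 + 10 = 29.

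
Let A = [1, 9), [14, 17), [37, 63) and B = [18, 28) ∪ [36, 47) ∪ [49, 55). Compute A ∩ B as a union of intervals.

[37, 47) ∪ [49, 55)

[1, 9) meets no B interval.
[14, 17) meets no B interval.
[37, 63) ∩ B → [37, 47), [49, 55).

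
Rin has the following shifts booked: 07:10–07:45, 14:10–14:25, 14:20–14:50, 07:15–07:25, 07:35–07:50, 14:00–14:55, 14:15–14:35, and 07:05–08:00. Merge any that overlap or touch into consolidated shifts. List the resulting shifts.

Sort by start: 07:05–08:00, 07:10–07:45, 07:15–07:25, 07:35–07:50, 14:00–14:55, 14:10–14:25, 14:15–14:35, 14:20–14:50.
07:10–07:45 overlaps/touches 07:05–08:00 → extend to 07:05–08:00.
07:15–07:25 overlaps/touches 07:05–08:00 → extend to 07:05–08:00.
07:35–07:50 overlaps/touches 07:05–08:00 → extend to 07:05–08:00.
14:00–14:55 is disjoint → start new block.
14:10–14:25 overlaps/touches 14:00–14:55 → extend to 14:00–14:55.
14:15–14:35 overlaps/touches 14:00–14:55 → extend to 14:00–14:55.
14:20–14:50 overlaps/touches 14:00–14:55 → extend to 14:00–14:55.

07:05–08:00, 14:00–14:55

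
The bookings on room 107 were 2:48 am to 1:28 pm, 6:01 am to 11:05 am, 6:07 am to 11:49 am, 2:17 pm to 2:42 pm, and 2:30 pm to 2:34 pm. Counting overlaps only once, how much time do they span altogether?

Merged: 2:48 am–1:28 pm, 2:17 pm–2:42 pm.
Lengths: 10 h 40 min + 25 min = 11 h 5 min.

11 h 5 min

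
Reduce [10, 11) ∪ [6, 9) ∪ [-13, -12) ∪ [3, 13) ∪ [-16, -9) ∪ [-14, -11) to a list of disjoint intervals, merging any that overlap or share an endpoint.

Sort by start: [-16, -9), [-14, -11), [-13, -12), [3, 13), [6, 9), [10, 11).
[-14, -11) overlaps/touches [-16, -9) → extend to [-16, -9).
[-13, -12) overlaps/touches [-16, -9) → extend to [-16, -9).
[3, 13) is disjoint → start new block.
[6, 9) overlaps/touches [3, 13) → extend to [3, 13).
[10, 11) overlaps/touches [3, 13) → extend to [3, 13).

[-16, -9) ∪ [3, 13)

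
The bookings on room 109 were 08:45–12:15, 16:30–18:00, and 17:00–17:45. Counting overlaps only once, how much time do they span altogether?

5 h

Merged: 08:45–12:15, 16:30–18:00.
Lengths: 3 h 30 min + 1 h 30 min = 5 h.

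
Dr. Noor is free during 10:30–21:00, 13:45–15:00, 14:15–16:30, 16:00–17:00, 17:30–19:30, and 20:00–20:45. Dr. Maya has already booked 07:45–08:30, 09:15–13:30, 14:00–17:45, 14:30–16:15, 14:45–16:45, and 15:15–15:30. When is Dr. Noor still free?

13:30-14:00, 17:45-21:00

Merge the first list: 10:30-21:00.
Merge the second list: 07:45-08:30, 09:15-13:30, 14:00-17:45.
10:30-21:00 \ B = 13:30-14:00, 17:45-21:00.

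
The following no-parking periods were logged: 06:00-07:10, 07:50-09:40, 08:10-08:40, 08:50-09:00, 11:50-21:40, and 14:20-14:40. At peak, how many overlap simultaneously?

2

Walk the sorted start/end points keeping a running depth.
The depth first hits 2 at 08:10.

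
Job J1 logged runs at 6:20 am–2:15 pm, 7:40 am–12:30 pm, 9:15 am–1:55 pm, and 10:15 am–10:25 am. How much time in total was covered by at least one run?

Merged: 6:20 am–2:15 pm.
Length: 7 h 55 min.

7 h 55 min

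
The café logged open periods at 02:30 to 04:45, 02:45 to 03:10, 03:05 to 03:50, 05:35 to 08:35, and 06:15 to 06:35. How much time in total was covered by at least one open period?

5 h 15 min

Merged: 02:30-04:45, 05:35-08:35.
Lengths: 2 h 15 min + 3 h = 5 h 15 min.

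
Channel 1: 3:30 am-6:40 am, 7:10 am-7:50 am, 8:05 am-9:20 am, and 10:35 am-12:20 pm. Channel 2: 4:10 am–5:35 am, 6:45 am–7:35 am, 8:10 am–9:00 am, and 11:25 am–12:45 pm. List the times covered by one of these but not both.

3:30 am-4:10 am, 5:35 am-6:40 am, 6:45 am-7:10 am, 7:35 am-7:50 am, 8:05 am-8:10 am, 9:00 am-9:20 am, 10:35 am-11:25 am, 12:20 pm-12:45 pm

Only in the first: 3:30 am-4:10 am, 5:35 am-6:40 am, 7:35 am-7:50 am, 8:05 am-8:10 am, 9:00 am-9:20 am, 10:35 am-11:25 am.
Only in the second: 6:45 am-7:10 am, 12:20 pm-12:45 pm.
Together these are the periods covered by exactly one.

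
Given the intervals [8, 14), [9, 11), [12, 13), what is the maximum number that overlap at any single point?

2

At 9, 2 of the intervals are simultaneously active.
No point has more.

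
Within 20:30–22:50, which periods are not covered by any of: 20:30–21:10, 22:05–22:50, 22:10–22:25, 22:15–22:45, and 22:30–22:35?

21:10–22:05

Covered (merged): 20:30–21:10, 22:05–22:50.
Gaps within 20:30–22:50: 21:10–22:05.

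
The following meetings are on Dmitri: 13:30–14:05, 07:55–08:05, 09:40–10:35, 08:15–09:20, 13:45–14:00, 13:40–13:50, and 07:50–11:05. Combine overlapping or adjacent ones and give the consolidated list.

Sort by start: 07:50–11:05, 07:55–08:05, 08:15–09:20, 09:40–10:35, 13:30–14:05, 13:40–13:50, 13:45–14:00.
07:55–08:05 overlaps/touches 07:50–11:05 → extend to 07:50–11:05.
08:15–09:20 overlaps/touches 07:50–11:05 → extend to 07:50–11:05.
09:40–10:35 overlaps/touches 07:50–11:05 → extend to 07:50–11:05.
13:30–14:05 is disjoint → start new block.
13:40–13:50 overlaps/touches 13:30–14:05 → extend to 13:30–14:05.
13:45–14:00 overlaps/touches 13:30–14:05 → extend to 13:30–14:05.

07:50–11:05, 13:30–14:05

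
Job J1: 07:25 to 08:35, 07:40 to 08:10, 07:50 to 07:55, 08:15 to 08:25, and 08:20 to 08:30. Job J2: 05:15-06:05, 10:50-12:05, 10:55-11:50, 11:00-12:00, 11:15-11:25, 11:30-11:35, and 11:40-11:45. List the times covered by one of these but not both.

Merge the first list: 07:25–08:35.
Merge the second list: 05:15–06:05, 10:50–12:05.
A \ B = 07:25–08:35.
B \ A = 05:15–06:05, 10:50–12:05.
Union of the two gives the symmetric difference.

05:15–06:05, 07:25–08:35, 10:50–12:05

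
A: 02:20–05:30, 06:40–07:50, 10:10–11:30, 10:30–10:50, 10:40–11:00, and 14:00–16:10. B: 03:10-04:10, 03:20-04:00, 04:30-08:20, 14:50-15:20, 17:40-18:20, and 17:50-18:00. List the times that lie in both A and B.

03:10–04:10, 04:30–05:30, 06:40–07:50, 14:50–15:20

First set merges to 02:20–05:30, 06:40–07:50, 10:10–11:30, 14:00–16:10.
Second set merges to 03:10–04:10, 04:30–08:20, 14:50–15:20, 17:40–18:20.
02:20–05:30 meets the second set on 03:10–04:10, 04:30–05:30.
06:40–07:50 meets the second set on 06:40–07:50.
10:10–11:30: no overlap with the second set.
14:00–16:10 meets the second set on 14:50–15:20.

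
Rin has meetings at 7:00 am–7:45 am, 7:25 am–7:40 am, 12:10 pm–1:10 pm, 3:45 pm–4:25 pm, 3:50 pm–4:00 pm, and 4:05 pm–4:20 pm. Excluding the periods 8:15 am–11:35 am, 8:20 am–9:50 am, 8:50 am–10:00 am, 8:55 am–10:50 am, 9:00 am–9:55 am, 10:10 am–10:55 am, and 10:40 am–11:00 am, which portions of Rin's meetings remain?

7:00 am–7:45 am, 12:10 pm–1:10 pm, 3:45 pm–4:25 pm

Merge the first list: 7:00 am–7:45 am, 12:10 pm–1:10 pm, 3:45 pm–4:25 pm.
Merge the second list: 8:15 am–11:35 am.
7:00 am–7:45 am is untouched.
12:10 pm–1:10 pm is untouched.
3:45 pm–4:25 pm is untouched.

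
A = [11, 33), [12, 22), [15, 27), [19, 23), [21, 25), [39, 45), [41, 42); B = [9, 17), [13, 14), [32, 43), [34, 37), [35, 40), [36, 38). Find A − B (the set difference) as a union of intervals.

First set merges to [11, 33), [39, 45).
Second set merges to [9, 17), [32, 43).
[11, 33) minus B → [17, 32).
[39, 45) minus B → [43, 45).

[17, 32) ∪ [43, 45)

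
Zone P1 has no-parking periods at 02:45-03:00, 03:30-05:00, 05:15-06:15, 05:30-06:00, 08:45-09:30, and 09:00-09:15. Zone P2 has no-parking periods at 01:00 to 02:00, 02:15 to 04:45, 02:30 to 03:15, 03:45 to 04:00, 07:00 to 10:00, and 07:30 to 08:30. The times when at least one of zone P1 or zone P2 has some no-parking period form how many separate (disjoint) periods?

4

First set merges to 02:45–03:00, 03:30–05:00, 05:15–06:15, 08:45–09:30.
Second set merges to 01:00–02:00, 02:15–04:45, 07:00–10:00.
A ∪ B = 01:00–02:00, 02:15–05:00, 05:15–06:15, 07:00–10:00.
That is 4 disjoint pieces.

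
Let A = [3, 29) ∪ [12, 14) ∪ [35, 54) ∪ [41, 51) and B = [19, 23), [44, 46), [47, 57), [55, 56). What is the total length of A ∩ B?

Merge the first list: [3, 29), [35, 54).
Merge the second list: [19, 23), [44, 46), [47, 57).
A ∩ B = [19, 23), [44, 46), [47, 54).
Total: 4 + 2 + 7 = 13.

13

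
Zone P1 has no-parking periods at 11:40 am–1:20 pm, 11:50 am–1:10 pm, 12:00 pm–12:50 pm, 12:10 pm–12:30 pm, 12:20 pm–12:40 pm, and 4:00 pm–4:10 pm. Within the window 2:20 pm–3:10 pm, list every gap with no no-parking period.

2:20 pm–3:10 pm

Covered (merged): 11:40 am–1:20 pm, 4:00 pm–4:10 pm.
Gaps within 2:20 pm–3:10 pm: 2:20 pm–3:10 pm.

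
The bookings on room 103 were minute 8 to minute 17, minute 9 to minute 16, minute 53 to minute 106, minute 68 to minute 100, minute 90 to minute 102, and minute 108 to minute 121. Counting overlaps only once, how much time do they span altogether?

75 minutes

Merged: minute 8 to minute 17, minute 53 to minute 106, minute 108 to minute 121.
Lengths: 9 minutes + 53 minutes + 13 minutes = 75 minutes.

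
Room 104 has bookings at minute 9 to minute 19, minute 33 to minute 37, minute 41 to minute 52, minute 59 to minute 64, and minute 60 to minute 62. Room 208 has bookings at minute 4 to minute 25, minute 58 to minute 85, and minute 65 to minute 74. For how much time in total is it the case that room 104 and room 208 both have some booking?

15 minutes

Merge the first list: minute 9 to minute 19, minute 33 to minute 37, minute 41 to minute 52, minute 59 to minute 64.
Merge the second list: minute 4 to minute 25, minute 58 to minute 85.
A ∩ B = minute 9 to minute 19, minute 59 to minute 64.
Total: 10 minutes + 5 minutes = 15 minutes.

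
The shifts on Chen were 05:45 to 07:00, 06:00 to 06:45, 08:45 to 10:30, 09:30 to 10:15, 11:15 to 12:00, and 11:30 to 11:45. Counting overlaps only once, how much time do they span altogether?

Merged: 05:45–07:00, 08:45–10:30, 11:15–12:00.
Lengths: 1 h 15 min + 1 h 45 min + 45 min = 3 h 45 min.

3 h 45 min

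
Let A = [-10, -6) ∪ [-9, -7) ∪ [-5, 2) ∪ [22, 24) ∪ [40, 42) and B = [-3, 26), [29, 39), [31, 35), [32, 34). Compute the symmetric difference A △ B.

[-10, -6) ∪ [-5, -3) ∪ [2, 22) ∪ [24, 26) ∪ [29, 39) ∪ [40, 42)

A, merged: [-10, -6), [-5, 2), [22, 24), [40, 42).
B, merged: [-3, 26), [29, 39).
A \ B = [-10, -6), [-5, -3), [40, 42).
B \ A = [2, 22), [24, 26), [29, 39).
Union of the two gives the symmetric difference.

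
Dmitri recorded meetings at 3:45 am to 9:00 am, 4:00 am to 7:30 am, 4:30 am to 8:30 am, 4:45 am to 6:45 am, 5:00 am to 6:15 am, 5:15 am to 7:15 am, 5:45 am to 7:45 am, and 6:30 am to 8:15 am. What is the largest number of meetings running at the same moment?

At 5:45 am, 7 of the intervals are simultaneously active.
No point has more.

7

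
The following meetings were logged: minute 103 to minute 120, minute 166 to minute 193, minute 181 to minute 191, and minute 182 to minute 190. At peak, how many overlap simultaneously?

At minute 182, 3 of the intervals are simultaneously active.
No point has more.

3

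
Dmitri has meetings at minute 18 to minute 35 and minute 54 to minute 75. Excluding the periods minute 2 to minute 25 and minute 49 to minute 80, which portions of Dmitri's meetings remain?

minute 25 to minute 35

minute 18 to minute 35 \ B = minute 25 to minute 35.
minute 54 to minute 75: entirely removed.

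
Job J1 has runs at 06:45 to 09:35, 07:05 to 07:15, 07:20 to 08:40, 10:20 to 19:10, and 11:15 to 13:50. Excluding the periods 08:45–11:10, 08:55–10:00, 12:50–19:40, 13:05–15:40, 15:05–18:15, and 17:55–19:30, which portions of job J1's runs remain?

06:45-08:45, 11:10-12:50

A, merged: 06:45-09:35, 10:20-19:10.
B, merged: 08:45-11:10, 12:50-19:40.
06:45-09:35 \ B = 06:45-08:45.
10:20-19:10 \ B = 11:10-12:50.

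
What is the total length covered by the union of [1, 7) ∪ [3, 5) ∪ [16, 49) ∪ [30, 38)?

Merged: [1, 7), [16, 49).
Lengths: 6 + 33 = 39.

39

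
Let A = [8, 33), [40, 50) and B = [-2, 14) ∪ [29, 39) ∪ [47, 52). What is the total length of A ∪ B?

53

A ∪ B = [-2, 39), [40, 52).
Total: 41 + 12 = 53.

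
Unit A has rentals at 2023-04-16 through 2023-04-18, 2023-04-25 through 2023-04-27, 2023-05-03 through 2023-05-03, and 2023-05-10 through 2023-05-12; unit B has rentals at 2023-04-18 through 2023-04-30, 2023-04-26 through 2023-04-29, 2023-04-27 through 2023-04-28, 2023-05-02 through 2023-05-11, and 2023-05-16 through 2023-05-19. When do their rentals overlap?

2023-04-18 through 2023-04-18, 2023-04-25 through 2023-04-27, 2023-05-03 through 2023-05-03, 2023-05-10 through 2023-05-11

Second set merges to 2023-04-18 through 2023-04-30, 2023-05-02 through 2023-05-11, 2023-05-16 through 2023-05-19.
2023-04-16 through 2023-04-18 meets the second set on 2023-04-18 through 2023-04-18.
2023-04-25 through 2023-04-27 meets the second set on 2023-04-25 through 2023-04-27.
2023-05-03 through 2023-05-03 meets the second set on 2023-05-03 through 2023-05-03.
2023-05-10 through 2023-05-12 meets the second set on 2023-05-10 through 2023-05-11.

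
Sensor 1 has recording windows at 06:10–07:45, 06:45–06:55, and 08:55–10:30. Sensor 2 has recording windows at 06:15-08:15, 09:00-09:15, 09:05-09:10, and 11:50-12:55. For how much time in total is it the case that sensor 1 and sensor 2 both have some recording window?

1 h 45 min

First set merges to 06:10-07:45, 08:55-10:30.
Second set merges to 06:15-08:15, 09:00-09:15, 11:50-12:55.
A ∩ B = 06:15-07:45, 09:00-09:15.
Total: 1 h 30 min + 15 min = 1 h 45 min.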